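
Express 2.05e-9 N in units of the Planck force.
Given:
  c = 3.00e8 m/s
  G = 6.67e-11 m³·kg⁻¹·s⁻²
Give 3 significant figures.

1.69e-53

Planck force: F_P = c⁴/G = 1.21e44 N.
2.05e-9 / 1.21e44 = 1.69e-53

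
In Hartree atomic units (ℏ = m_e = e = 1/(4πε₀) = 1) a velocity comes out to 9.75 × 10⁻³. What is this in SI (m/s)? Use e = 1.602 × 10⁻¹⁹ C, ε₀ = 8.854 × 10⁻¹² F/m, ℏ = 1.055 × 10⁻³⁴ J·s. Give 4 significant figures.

2.132 × 10⁴ m/s

One atomic unit of velocity: v_au = e²/(4πε₀ℏ) = 2.186 × 10⁶ m/s.
9.75 × 10⁻³ × 2.186 × 10⁶ m/s = 2.132 × 10⁴ m/s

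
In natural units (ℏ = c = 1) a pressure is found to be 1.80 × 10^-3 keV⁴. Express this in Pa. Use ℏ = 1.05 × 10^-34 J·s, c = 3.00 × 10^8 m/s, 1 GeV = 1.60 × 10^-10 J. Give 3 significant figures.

Pressure is [E]/[L]³ = [E]⁴/(ℏc)³.
1 GeV⁴ → 1/(ℏc)³ × (1 GeV in J)⁴ = 2.10 × 10^37 Pa.
Convert the energy scale: 1.80 × 10^-3 keV⁴ = 1.80 × 10^-27 GeV⁴.
Result: 1.80 × 10^-27 × 2.10 × 10^37 = 3.77 × 10^10 Pa.

3.77 × 10^10 Pa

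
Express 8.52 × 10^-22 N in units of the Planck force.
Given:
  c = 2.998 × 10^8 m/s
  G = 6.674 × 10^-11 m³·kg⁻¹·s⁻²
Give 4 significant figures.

Planck force: F_P = c⁴/G = 1.210 × 10^44 N.
8.52 × 10^-22 / 1.210 × 10^44 = 7.039 × 10^-66

7.039 × 10^-66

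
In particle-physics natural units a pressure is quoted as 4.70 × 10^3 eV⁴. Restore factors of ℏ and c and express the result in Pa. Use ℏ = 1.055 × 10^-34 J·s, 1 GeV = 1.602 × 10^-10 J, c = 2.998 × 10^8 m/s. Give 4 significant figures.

Pressure is [E]/[L]³ = [E]⁴/(ℏc)³.
1 GeV⁴ → 1/(ℏc)³ × (1 GeV in J)⁴ = 2.082 × 10^37 Pa.
Convert the energy scale: 4.70 × 10^3 eV⁴ = 4.70 × 10^-33 GeV⁴.
Result: 4.70 × 10^-33 × 2.082 × 10^37 = 9.784 × 10^4 Pa.

9.784 × 10^4 Pa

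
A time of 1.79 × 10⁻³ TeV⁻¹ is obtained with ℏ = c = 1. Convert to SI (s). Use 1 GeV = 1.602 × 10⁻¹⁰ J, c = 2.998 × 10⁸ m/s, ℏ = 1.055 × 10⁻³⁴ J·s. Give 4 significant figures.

A time is [E]⁻¹ in ℏ=c=1; restore one factor of ℏ.
1 GeV⁻¹ → ℏ × (1 GeV in J)⁻¹ = 6.586 × 10⁻²⁵ s.
Convert the energy scale: 1.79 × 10⁻³ TeV⁻¹ = 1.79 × 10⁻⁶ GeV⁻¹.
Result: 1.79 × 10⁻⁶ × 6.586 × 10⁻²⁵ = 1.179 × 10⁻³⁰ s.

1.179 × 10⁻³⁰ s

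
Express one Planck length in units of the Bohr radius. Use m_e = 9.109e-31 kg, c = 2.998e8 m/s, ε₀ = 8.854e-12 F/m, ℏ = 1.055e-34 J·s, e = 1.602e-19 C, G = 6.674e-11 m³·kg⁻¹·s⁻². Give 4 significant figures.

Planck length: ℓ_P = √(ℏG/c³) = 1.616e-35 m
Bohr radius: a₀ = 4πε₀ℏ²/(m_e e²) = 5.297e-11 m
ratio = 1.616e-35 / 5.297e-11 = 3.051e-25

3.051e-25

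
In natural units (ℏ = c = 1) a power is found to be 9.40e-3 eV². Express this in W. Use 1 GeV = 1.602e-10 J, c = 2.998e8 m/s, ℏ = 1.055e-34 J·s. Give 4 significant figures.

2.287e-6 W

Power is [E]/[T] = [E]²/ℏ.
1 GeV² → 1/ℏ × (1 GeV in J)² = 2.433e14 W.
Convert the energy scale: 9.40e-3 eV² = 9.40e-21 GeV².
Result: 9.40e-21 × 2.433e14 = 2.287e-6 W.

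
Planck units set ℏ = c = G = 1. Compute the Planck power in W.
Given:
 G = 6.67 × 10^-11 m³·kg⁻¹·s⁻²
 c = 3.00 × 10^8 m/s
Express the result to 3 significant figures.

3.64 × 10^52 W

From ℏ = c = G = 1 the power scale is P_P = c⁵/G.
  = 2.43 × 10^42 / 6.67 × 10^-11
  = 3.64 × 10^52 W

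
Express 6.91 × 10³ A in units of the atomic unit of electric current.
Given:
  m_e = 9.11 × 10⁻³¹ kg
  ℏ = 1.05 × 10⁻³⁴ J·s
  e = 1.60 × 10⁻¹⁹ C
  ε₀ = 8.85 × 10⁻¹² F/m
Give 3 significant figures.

1.04 × 10⁶

atomic unit of electric current: I_au = e E_h/ℏ = m_e e⁵/((4πε₀)²ℏ³) = 6.67 × 10⁻³ A.
6.91 × 10³ / 6.67 × 10⁻³ = 1.04 × 10⁶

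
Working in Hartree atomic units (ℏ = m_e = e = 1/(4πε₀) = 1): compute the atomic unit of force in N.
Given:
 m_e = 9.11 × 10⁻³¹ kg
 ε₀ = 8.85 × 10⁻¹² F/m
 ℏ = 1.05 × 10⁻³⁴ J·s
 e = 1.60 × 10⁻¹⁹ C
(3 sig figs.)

8.33 × 10⁻⁸ N

The unique combination of the constants set to 1 with dimensions of force is F_au = E_h/a₀ = m_e²e⁶/((4πε₀)³ℏ⁴).
E_h = 4.38 × 10⁻¹⁸ J
a₀ = 5.26 × 10⁻¹¹ m
E_h/a₀ = 8.33 × 10⁻⁸ N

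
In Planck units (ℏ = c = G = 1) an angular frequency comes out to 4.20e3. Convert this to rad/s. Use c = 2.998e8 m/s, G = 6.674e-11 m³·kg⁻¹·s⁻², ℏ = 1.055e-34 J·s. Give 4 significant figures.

7.789e46 rad/s

One Planck angular frequency: ω_P = √(c⁵/(ℏG)) = 1.855e43 rad/s.
4.20e3 × 1.855e43 rad/s = 7.789e46 rad/s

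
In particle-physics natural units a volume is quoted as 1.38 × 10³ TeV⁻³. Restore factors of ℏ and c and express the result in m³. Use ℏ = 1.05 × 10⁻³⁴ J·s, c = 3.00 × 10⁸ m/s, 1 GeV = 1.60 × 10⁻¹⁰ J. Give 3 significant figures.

Volume is [L]³ = [E]⁻³·(ℏc)³.
1 GeV⁻³ → (ℏc)³ × (1 GeV in J)⁻³ = 7.63 × 10⁻⁴⁸ m³.
Convert the energy scale: 1.38 × 10³ TeV⁻³ = 1.38 × 10⁻⁶ GeV⁻³.
Result: 1.38 × 10⁻⁶ × 7.63 × 10⁻⁴⁸ = 1.05 × 10⁻⁵³ m³.

1.05 × 10⁻⁵³ m³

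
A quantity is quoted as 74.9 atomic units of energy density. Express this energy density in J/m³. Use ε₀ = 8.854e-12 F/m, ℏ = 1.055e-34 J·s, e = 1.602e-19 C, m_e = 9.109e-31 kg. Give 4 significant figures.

One atomic unit of energy density: u_au = E_h/a₀³ = m_e⁴e¹⁰/((4πε₀)⁵ℏ⁸) = 2.929e13 J/m³.
74.9 × 2.929e13 J/m³ = 2.194e15 J/m³

2.194e15 J/m³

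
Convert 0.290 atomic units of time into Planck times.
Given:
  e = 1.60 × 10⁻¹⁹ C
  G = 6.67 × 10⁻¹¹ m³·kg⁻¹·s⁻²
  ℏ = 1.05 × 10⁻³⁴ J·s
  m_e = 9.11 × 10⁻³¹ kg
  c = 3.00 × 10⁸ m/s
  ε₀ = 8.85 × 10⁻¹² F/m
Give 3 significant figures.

atomic unit of time: τ_au = (4πε₀)²ℏ³/(m_e e⁴) = 2.40 × 10⁻¹⁷ s
Planck time: t_P = √(ℏG/c⁵) = 5.37 × 10⁻⁴⁴ s
0.290 × 2.40 × 10⁻¹⁷ / 5.37 × 10⁻⁴⁴ = 1.30 × 10²⁶

1.30 × 10²⁶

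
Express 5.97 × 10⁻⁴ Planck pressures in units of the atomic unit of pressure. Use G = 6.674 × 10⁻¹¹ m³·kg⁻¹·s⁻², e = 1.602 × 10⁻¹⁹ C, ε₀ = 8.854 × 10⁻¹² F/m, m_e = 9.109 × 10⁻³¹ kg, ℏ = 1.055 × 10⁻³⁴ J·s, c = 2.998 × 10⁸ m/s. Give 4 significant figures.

9.441 × 10⁹⁶

Planck pressure: p_P = c⁷/(ℏG²) = 4.632 × 10¹¹³ Pa
atomic unit of pressure: P_au = E_h/a₀³ = m_e⁴e¹⁰/((4πε₀)⁵ℏ⁸) = 2.929 × 10¹³ Pa
5.97 × 10⁻⁴ × 4.632 × 10¹¹³ / 2.929 × 10¹³ = 9.441 × 10⁹⁶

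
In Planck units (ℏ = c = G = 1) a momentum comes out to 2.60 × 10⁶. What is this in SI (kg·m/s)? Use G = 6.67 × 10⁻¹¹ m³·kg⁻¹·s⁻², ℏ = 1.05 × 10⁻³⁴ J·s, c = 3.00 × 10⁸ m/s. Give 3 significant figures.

1.70 × 10⁷ kg·m/s

One Planck momentum: p_P = √(ℏc³/G) = 6.52 kg·m/s.
2.60 × 10⁶ × 6.52 kg·m/s = 1.70 × 10⁷ kg·m/s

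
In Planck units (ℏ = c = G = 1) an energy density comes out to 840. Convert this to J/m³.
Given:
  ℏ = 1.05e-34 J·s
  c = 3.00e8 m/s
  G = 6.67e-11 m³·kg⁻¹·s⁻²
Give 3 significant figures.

One Planck energy density: u_P = c⁷/(ℏG²) = 4.68e113 J/m³.
840 × 4.68e113 J/m³ = 3.93e116 J/m³

3.93e116 J/m³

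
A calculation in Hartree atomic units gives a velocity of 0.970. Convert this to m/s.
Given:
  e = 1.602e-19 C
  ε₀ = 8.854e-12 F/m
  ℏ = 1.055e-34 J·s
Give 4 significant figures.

One atomic unit of velocity: v_au = e²/(4πε₀ℏ) = 2.186e6 m/s.
0.970 × 2.186e6 m/s = 2.121e6 m/s

2.121e6 m/s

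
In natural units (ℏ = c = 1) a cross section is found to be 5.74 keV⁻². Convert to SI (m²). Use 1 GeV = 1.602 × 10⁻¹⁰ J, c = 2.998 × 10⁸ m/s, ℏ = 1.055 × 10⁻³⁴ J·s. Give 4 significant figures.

Area is [L]² = [E]⁻²·(ℏc)²; restore (ℏc)².
1 GeV⁻² → (ℏc)² × (1 GeV in J)⁻² = 3.898 × 10⁻³² m².
Convert the energy scale: 5.74 keV⁻² = 5.74 × 10¹² GeV⁻².
Result: 5.74 × 10¹² × 3.898 × 10⁻³² = 2.237 × 10⁻¹⁹ m².

2.237 × 10⁻¹⁹ m²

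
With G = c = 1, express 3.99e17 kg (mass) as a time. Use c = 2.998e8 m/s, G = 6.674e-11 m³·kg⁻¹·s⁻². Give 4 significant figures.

Mass → time via G/c³.
3.99e17 kg × (G/c³) = 9.882e-19 s

9.882e-19 s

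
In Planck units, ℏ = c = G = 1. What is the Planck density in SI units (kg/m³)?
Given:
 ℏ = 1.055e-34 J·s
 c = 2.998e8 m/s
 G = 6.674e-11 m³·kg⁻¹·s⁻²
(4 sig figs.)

Dimensional analysis gives ρ_P = c⁵/(ℏG²).
  = 2.422e42 / 4.699e-55
  = 5.154e96 kg/m³

5.154e96 kg/m³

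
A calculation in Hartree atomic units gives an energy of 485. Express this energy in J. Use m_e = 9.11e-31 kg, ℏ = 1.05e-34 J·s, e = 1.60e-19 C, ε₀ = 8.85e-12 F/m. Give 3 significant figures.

2.12e-15 J

One hartree: E_h = m_e e⁴/(4πε₀ℏ)² = 4.38e-18 J.
485 × 4.38e-18 J = 2.12e-15 J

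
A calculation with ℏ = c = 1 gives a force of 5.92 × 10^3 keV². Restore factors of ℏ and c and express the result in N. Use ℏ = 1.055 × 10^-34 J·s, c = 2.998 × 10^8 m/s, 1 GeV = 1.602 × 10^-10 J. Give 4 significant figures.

4.804 × 10^-3 N

Force is [E]/[L] = [E]²/(ℏc); restore (ℏc)⁻¹.
1 GeV² → 1/(ℏc) × (1 GeV in J)² = 8.114 × 10^5 N.
Convert the energy scale: 5.92 × 10^3 keV² = 5.92 × 10^-9 GeV².
Result: 5.92 × 10^-9 × 8.114 × 10^5 = 4.804 × 10^-3 N.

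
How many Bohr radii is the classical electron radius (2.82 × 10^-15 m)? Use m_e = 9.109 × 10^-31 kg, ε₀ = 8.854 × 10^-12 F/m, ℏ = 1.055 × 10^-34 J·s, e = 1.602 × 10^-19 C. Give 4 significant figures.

Bohr radius: a₀ = 4πε₀ℏ²/(m_e e²) = 5.297 × 10^-11 m.
2.82 × 10^-15 / 5.297 × 10^-11 = 5.323 × 10^-5

5.323 × 10^-5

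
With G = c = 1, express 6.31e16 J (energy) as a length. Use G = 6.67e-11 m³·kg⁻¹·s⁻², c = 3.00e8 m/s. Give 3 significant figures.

5.20e-28 m

Energy → length via G/c⁴.
6.31e16 J × (G/c⁴) = 5.20e-28 m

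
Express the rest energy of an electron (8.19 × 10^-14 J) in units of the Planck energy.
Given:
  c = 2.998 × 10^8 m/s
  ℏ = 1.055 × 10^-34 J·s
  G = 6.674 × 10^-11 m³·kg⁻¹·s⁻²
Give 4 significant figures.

4.186 × 10^-23

Planck energy: E_P = √(ℏc⁵/G) = 1.957 × 10^9 J.
8.19 × 10^-14 / 1.957 × 10^9 = 4.186 × 10^-23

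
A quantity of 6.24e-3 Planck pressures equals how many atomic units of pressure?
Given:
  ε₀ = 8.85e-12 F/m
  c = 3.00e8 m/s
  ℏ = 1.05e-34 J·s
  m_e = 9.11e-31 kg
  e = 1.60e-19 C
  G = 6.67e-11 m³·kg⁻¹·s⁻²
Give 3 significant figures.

9.70e97

Planck pressure: p_P = c⁷/(ℏG²) = 4.68e113 Pa
atomic unit of pressure: P_au = E_h/a₀³ = m_e⁴e¹⁰/((4πε₀)⁵ℏ⁸) = 3.01e13 Pa
6.24e-3 × 4.68e113 / 3.01e13 = 9.70e97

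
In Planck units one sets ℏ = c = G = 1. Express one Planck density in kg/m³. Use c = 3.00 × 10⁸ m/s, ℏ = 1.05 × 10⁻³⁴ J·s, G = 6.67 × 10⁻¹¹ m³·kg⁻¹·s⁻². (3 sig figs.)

ρ_P = c⁵/(ℏG²)
  = 2.43 × 10⁴² / 4.67 × 10⁻⁵⁵
  = 5.20 × 10⁹⁶ kg/m³

5.20 × 10⁹⁶ kg/m³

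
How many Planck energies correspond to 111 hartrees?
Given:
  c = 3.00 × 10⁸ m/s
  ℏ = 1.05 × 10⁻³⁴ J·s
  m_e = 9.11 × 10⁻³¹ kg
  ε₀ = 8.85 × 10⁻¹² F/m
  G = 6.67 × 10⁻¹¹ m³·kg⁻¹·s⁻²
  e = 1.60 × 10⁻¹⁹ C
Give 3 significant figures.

hartree: E_h = m_e e⁴/(4πε₀ℏ)² = 4.38 × 10⁻¹⁸ J
Planck energy: E_P = √(ℏc⁵/G) = 1.96 × 10⁹ J
111 × 4.38 × 10⁻¹⁸ / 1.96 × 10⁹ = 2.48 × 10⁻²⁵

2.48 × 10⁻²⁵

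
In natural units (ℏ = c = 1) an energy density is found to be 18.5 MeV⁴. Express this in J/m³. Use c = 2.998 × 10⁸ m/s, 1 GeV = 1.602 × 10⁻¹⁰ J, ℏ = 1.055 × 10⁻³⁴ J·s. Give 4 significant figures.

3.851 × 10²⁶ J/m³

[E]/[L]³ = [E]⁴/(ℏc)³; restore (ℏc)⁻³.
1 GeV⁴ → 1/(ℏc)³ × (1 GeV in J)⁴ = 2.082 × 10³⁷ J/m³.
Convert the energy scale: 18.5 MeV⁴ = 1.85 × 10⁻¹¹ GeV⁴.
Result: 1.85 × 10⁻¹¹ × 2.082 × 10³⁷ = 3.851 × 10²⁶ J/m³.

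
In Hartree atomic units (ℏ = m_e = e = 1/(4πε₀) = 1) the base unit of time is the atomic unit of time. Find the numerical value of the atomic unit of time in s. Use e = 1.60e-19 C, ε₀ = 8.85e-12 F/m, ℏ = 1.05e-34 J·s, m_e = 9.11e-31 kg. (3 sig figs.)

2.40e-17 s

τ_au = (4πε₀)²ℏ³/(m_e e⁴)
E_h = 4.38e-18 J
ℏ/E_h = 2.40e-17 s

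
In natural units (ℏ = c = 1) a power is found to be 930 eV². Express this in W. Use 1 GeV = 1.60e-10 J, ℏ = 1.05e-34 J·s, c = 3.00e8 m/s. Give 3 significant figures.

Power is [E]/[T] = [E]²/ℏ.
1 GeV² → 1/ℏ × (1 GeV in J)² = 2.44e14 W.
Convert the energy scale: 930 eV² = 9.30e-16 GeV².
Result: 9.30e-16 × 2.44e14 = 0.227 W.

0.227 W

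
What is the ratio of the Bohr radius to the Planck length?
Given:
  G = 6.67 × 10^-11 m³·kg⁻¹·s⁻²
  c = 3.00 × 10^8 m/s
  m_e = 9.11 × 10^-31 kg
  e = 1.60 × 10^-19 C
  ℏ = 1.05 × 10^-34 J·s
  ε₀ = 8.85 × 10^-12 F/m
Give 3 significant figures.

Bohr radius: a₀ = 4πε₀ℏ²/(m_e e²) = 5.26 × 10^-11 m
Planck length: ℓ_P = √(ℏG/c³) = 1.61 × 10^-35 m
ratio = 5.26 × 10^-11 / 1.61 × 10^-35 = 3.26 × 10^24

3.26 × 10^24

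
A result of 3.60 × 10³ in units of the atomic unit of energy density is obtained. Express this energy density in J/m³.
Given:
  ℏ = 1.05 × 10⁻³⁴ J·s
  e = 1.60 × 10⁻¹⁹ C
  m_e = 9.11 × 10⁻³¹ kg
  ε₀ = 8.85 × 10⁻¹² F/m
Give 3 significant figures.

1.08 × 10¹⁷ J/m³

One atomic unit of energy density: u_au = E_h/a₀³ = m_e⁴e¹⁰/((4πε₀)⁵ℏ⁸) = 3.01 × 10¹³ J/m³.
3.60 × 10³ × 3.01 × 10¹³ J/m³ = 1.08 × 10¹⁷ J/m³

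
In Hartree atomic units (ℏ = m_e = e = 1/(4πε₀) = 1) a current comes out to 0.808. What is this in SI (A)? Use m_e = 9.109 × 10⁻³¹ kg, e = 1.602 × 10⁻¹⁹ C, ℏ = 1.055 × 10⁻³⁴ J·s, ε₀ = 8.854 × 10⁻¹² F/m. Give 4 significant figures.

5.342 × 10⁻³ A

One atomic unit of electric current: I_au = e E_h/ℏ = m_e e⁵/((4πε₀)²ℏ³) = 6.612 × 10⁻³ A.
0.808 × 6.612 × 10⁻³ A = 5.342 × 10⁻³ A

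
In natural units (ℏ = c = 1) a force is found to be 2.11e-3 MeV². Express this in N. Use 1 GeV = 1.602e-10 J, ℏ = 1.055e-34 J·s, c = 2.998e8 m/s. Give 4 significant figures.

1.712e-3 N

Force is [E]/[L] = [E]²/(ℏc); restore (ℏc)⁻¹.
1 GeV² → 1/(ℏc) × (1 GeV in J)² = 8.114e5 N.
Convert the energy scale: 2.11e-3 MeV² = 2.11e-9 GeV².
Result: 2.11e-9 × 8.114e5 = 1.712e-3 N.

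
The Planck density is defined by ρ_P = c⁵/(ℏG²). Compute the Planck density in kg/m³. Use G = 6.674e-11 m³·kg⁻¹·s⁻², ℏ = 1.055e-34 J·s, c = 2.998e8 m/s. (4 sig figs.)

ρ_P = c⁵/(ℏG²)
  = 2.422e42 / 4.699e-55
  = 5.154e96 kg/m³

5.154e96 kg/m³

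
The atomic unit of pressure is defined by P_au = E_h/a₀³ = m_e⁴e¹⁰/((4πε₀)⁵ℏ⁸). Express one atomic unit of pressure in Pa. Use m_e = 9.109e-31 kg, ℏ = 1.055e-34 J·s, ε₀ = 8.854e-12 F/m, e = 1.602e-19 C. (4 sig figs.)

P_au = E_h/a₀³ = m_e⁴e¹⁰/((4πε₀)⁵ℏ⁸)
E_h = 4.354e-18 J
a₀ = 5.297e-11 m
E_h/a₀³ = 2.929e13 Pa

2.929e13 Pa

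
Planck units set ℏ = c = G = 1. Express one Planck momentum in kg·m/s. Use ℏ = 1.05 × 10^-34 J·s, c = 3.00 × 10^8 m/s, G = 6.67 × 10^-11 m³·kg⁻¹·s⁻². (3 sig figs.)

6.52 kg·m/s

Dimensional analysis gives p_P = √(ℏc³/G).
  = √(42.5)
  = 6.52 kg·m/s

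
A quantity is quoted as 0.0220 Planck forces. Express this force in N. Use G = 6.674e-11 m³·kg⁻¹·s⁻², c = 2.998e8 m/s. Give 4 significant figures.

2.663e42 N

One Planck force: F_P = c⁴/G = 1.210e44 N.
0.0220 × 1.210e44 N = 2.663e42 N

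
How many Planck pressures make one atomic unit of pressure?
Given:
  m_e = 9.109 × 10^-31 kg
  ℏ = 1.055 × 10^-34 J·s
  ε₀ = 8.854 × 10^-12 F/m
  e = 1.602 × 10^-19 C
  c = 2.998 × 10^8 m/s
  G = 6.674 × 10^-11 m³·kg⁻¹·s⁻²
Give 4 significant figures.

atomic unit of pressure: P_au = E_h/a₀³ = m_e⁴e¹⁰/((4πε₀)⁵ℏ⁸) = 2.929 × 10^13 Pa
Planck pressure: p_P = c⁷/(ℏG²) = 4.632 × 10^113 Pa
ratio = 2.929 × 10^13 / 4.632 × 10^113 = 6.323 × 10^-101

6.323 × 10^-101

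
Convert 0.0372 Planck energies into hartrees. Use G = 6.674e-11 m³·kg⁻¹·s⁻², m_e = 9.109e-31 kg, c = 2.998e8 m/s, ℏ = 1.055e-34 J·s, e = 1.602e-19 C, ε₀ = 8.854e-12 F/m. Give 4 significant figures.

Planck energy: E_P = √(ℏc⁵/G) = 1.957e9 J
hartree: E_h = m_e e⁴/(4πε₀ℏ)² = 4.354e-18 J
0.0372 × 1.957e9 / 4.354e-18 = 1.672e25

1.672e25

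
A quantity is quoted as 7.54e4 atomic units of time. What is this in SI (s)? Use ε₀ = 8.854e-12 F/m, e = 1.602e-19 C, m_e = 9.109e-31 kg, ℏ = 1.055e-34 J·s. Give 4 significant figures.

1.827e-12 s

One atomic unit of time: τ_au = (4πε₀)²ℏ³/(m_e e⁴) = 2.423e-17 s.
7.54e4 × 2.423e-17 s = 1.827e-12 s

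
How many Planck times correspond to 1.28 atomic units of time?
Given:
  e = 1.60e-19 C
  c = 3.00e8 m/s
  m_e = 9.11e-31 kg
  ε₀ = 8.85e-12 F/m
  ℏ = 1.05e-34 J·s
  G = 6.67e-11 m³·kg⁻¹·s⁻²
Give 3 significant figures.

atomic unit of time: τ_au = (4πε₀)²ℏ³/(m_e e⁴) = 2.40e-17 s
Planck time: t_P = √(ℏG/c⁵) = 5.37e-44 s
1.28 × 2.40e-17 / 5.37e-44 = 5.72e26

5.72e26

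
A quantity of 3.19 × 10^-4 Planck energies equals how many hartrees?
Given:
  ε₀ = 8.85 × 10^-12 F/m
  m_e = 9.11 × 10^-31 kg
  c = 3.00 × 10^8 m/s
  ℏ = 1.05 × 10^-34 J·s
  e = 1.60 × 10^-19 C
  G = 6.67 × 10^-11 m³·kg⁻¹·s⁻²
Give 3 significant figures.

1.42 × 10^23

Planck energy: E_P = √(ℏc⁵/G) = 1.96 × 10^9 J
hartree: E_h = m_e e⁴/(4πε₀ℏ)² = 4.38 × 10^-18 J
3.19 × 10^-4 × 1.96 × 10^9 / 4.38 × 10^-18 = 1.42 × 10^23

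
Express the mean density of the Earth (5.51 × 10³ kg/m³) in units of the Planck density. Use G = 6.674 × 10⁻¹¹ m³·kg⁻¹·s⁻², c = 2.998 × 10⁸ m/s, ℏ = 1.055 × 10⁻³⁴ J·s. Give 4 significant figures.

Planck density: ρ_P = c⁵/(ℏG²) = 5.154 × 10⁹⁶ kg/m³.
5.51 × 10³ / 5.154 × 10⁹⁶ = 1.069 × 10⁻⁹³

1.069 × 10⁻⁹³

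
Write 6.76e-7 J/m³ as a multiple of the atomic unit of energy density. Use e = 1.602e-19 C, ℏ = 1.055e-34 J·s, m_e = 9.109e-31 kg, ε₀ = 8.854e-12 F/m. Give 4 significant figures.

2.308e-20

atomic unit of energy density: u_au = E_h/a₀³ = m_e⁴e¹⁰/((4πε₀)⁵ℏ⁸) = 2.929e13 J/m³.
6.76e-7 / 2.929e13 = 2.308e-20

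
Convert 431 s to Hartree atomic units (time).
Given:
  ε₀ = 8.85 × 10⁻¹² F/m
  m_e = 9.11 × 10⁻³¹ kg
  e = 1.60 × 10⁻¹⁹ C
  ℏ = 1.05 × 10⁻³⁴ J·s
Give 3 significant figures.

atomic unit of time: τ_au = (4πε₀)²ℏ³/(m_e e⁴) = 2.40 × 10⁻¹⁷ s.
431 / 2.40 × 10⁻¹⁷ = 1.80 × 10¹⁹

1.80 × 10¹⁹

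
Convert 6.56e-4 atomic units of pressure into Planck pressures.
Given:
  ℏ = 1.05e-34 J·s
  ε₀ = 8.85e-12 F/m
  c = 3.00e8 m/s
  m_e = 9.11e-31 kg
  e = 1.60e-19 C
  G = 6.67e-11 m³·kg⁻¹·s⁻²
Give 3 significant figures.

4.22e-104

atomic unit of pressure: P_au = E_h/a₀³ = m_e⁴e¹⁰/((4πε₀)⁵ℏ⁸) = 3.01e13 Pa
Planck pressure: p_P = c⁷/(ℏG²) = 4.68e113 Pa
6.56e-4 × 3.01e13 / 4.68e113 = 4.22e-104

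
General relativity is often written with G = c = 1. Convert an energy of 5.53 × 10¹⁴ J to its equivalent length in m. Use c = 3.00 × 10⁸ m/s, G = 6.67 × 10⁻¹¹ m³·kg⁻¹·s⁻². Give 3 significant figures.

4.55 × 10⁻³⁰ m

Energy → length via G/c⁴.
5.53 × 10¹⁴ J × (G/c⁴) = 4.55 × 10⁻³⁰ m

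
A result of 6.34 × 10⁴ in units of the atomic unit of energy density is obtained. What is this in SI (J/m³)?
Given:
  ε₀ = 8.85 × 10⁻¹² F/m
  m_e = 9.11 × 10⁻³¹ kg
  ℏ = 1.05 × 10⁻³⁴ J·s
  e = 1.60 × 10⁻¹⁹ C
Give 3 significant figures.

One atomic unit of energy density: u_au = E_h/a₀³ = m_e⁴e¹⁰/((4πε₀)⁵ℏ⁸) = 3.01 × 10¹³ J/m³.
6.34 × 10⁴ × 3.01 × 10¹³ J/m³ = 1.91 × 10¹⁸ J/m³

1.91 × 10¹⁸ J/m³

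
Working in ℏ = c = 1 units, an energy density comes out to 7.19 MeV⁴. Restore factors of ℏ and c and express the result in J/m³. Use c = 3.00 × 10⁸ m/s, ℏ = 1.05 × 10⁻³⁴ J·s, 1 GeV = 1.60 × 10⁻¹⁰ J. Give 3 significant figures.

[E]/[L]³ = [E]⁴/(ℏc)³; restore (ℏc)⁻³.
1 GeV⁴ → 1/(ℏc)³ × (1 GeV in J)⁴ = 2.10 × 10³⁷ J/m³.
Convert the energy scale: 7.19 MeV⁴ = 7.19 × 10⁻¹² GeV⁴.
Result: 7.19 × 10⁻¹² × 2.10 × 10³⁷ = 1.51 × 10²⁶ J/m³.

1.51 × 10²⁶ J/m³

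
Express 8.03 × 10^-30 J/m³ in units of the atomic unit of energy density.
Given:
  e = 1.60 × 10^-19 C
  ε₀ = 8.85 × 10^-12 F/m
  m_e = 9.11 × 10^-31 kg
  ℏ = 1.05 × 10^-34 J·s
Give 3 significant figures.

atomic unit of energy density: u_au = E_h/a₀³ = m_e⁴e¹⁰/((4πε₀)⁵ℏ⁸) = 3.01 × 10^13 J/m³.
8.03 × 10^-30 / 3.01 × 10^13 = 2.67 × 10^-43

2.67 × 10^-43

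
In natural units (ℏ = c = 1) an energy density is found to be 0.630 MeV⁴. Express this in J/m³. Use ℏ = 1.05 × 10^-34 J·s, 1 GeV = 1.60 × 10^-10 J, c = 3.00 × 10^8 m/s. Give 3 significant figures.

1.32 × 10^25 J/m³

[E]/[L]³ = [E]⁴/(ℏc)³; restore (ℏc)⁻³.
1 GeV⁴ → 1/(ℏc)³ × (1 GeV in J)⁴ = 2.10 × 10^37 J/m³.
Convert the energy scale: 0.630 MeV⁴ = 6.30 × 10^-13 GeV⁴.
Result: 6.30 × 10^-13 × 2.10 × 10^37 = 1.32 × 10^25 J/m³.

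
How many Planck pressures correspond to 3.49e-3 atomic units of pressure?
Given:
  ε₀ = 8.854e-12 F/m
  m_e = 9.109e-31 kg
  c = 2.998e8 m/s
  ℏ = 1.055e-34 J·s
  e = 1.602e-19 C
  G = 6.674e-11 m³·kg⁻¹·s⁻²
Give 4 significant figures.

atomic unit of pressure: P_au = E_h/a₀³ = m_e⁴e¹⁰/((4πε₀)⁵ℏ⁸) = 2.929e13 Pa
Planck pressure: p_P = c⁷/(ℏG²) = 4.632e113 Pa
3.49e-3 × 2.929e13 / 4.632e113 = 2.207e-103

2.207e-103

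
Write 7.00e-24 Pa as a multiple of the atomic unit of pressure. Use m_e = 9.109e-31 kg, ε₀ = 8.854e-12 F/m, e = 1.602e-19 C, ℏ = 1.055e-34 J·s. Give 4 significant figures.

atomic unit of pressure: P_au = E_h/a₀³ = m_e⁴e¹⁰/((4πε₀)⁵ℏ⁸) = 2.929e13 Pa.
7.00e-24 / 2.929e13 = 2.390e-37

2.390e-37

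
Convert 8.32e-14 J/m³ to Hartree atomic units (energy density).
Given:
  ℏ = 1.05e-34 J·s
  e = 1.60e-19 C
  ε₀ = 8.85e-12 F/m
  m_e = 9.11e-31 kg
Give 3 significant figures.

2.76e-27

atomic unit of energy density: u_au = E_h/a₀³ = m_e⁴e¹⁰/((4πε₀)⁵ℏ⁸) = 3.01e13 J/m³.
8.32e-14 / 3.01e13 = 2.76e-27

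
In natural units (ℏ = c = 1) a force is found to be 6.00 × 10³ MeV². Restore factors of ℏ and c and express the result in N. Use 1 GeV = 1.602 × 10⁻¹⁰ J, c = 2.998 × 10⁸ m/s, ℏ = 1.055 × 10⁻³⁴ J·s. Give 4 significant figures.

4.868 × 10³ N

Force is [E]/[L] = [E]²/(ℏc); restore (ℏc)⁻¹.
1 GeV² → 1/(ℏc) × (1 GeV in J)² = 8.114 × 10⁵ N.
Convert the energy scale: 6.00 × 10³ MeV² = 6.00 × 10⁻³ GeV².
Result: 6.00 × 10⁻³ × 8.114 × 10⁵ = 4.868 × 10³ N.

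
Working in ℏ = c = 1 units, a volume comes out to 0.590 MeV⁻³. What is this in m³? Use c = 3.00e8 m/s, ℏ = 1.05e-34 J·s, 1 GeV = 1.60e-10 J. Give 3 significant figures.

Volume is [L]³ = [E]⁻³·(ℏc)³.
1 GeV⁻³ → (ℏc)³ × (1 GeV in J)⁻³ = 7.63e-48 m³.
Convert the energy scale: 0.590 MeV⁻³ = 5.90e8 GeV⁻³.
Result: 5.90e8 × 7.63e-48 = 4.50e-39 m³.

4.50e-39 m³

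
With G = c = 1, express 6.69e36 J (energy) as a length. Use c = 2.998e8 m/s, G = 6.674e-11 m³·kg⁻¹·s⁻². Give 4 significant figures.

5.527e-8 m

Energy → length via G/c⁴.
6.69e36 J × (G/c⁴) = 5.527e-8 m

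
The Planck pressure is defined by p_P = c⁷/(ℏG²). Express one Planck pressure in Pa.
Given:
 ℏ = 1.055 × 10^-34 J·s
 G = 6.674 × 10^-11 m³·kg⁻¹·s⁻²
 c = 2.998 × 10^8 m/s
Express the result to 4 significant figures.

p_P = c⁷/(ℏG²)
  = 2.177 × 10^59 / 4.699 × 10^-55
  = 4.632 × 10^113 Pa

4.632 × 10^113 Pa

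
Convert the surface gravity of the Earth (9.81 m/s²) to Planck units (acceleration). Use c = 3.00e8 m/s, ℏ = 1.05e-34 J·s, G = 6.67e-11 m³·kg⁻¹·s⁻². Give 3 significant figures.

1.76e-51

Planck acceleration: a_P = √(c⁷/(ℏG)) = 5.59e51 m/s².
9.81 / 5.59e51 = 1.76e-51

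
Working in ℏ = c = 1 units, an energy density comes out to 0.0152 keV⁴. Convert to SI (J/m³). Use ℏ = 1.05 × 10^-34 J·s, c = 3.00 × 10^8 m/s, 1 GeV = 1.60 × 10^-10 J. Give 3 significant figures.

3.19 × 10^11 J/m³

[E]/[L]³ = [E]⁴/(ℏc)³; restore (ℏc)⁻³.
1 GeV⁴ → 1/(ℏc)³ × (1 GeV in J)⁴ = 2.10 × 10^37 J/m³.
Convert the energy scale: 0.0152 keV⁴ = 1.52 × 10^-26 GeV⁴.
Result: 1.52 × 10^-26 × 2.10 × 10^37 = 3.19 × 10^11 J/m³.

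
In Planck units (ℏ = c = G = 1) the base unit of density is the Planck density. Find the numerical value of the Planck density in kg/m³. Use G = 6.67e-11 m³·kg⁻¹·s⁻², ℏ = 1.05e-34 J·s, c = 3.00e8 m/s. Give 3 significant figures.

ρ_P = c⁵/(ℏG²)
  = 2.43e42 / 4.67e-55
  = 5.20e96 kg/m³

5.20e96 kg/m³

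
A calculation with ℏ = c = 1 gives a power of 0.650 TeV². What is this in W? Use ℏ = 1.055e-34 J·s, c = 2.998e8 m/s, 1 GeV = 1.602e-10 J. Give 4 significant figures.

1.581e20 W

Power is [E]/[T] = [E]²/ℏ.
1 GeV² → 1/ℏ × (1 GeV in J)² = 2.433e14 W.
Convert the energy scale: 0.650 TeV² = 6.50e5 GeV².
Result: 6.50e5 × 2.433e14 = 1.581e20 W.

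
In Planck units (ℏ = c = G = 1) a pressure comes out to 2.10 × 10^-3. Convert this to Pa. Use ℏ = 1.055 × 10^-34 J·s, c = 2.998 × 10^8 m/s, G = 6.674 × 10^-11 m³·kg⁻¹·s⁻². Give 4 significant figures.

9.728 × 10^110 Pa

One Planck pressure: p_P = c⁷/(ℏG²) = 4.632 × 10^113 Pa.
2.10 × 10^-3 × 4.632 × 10^113 Pa = 9.728 × 10^110 Pa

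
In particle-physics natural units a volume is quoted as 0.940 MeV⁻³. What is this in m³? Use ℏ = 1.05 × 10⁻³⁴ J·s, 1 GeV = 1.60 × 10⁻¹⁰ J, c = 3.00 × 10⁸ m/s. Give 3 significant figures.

7.17 × 10⁻³⁹ m³

Volume is [L]³ = [E]⁻³·(ℏc)³.
1 GeV⁻³ → (ℏc)³ × (1 GeV in J)⁻³ = 7.63 × 10⁻⁴⁸ m³.
Convert the energy scale: 0.940 MeV⁻³ = 9.40 × 10⁸ GeV⁻³.
Result: 9.40 × 10⁸ × 7.63 × 10⁻⁴⁸ = 7.17 × 10⁻³⁹ m³.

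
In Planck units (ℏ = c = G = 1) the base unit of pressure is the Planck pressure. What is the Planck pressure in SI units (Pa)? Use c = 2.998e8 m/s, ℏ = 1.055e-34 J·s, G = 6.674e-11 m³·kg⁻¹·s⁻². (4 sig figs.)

4.632e113 Pa

p_P = c⁷/(ℏG²)
  = 2.177e59 / 4.699e-55
  = 4.632e113 Pa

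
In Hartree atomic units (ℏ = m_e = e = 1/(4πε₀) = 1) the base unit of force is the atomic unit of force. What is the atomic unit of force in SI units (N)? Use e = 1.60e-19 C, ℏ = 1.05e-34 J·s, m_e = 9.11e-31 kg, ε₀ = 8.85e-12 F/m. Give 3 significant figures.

F_au = E_h/a₀ = m_e²e⁶/((4πε₀)³ℏ⁴)
E_h = 4.38e-18 J
a₀ = 5.26e-11 m
E_h/a₀ = 8.33e-8 N

8.33e-8 N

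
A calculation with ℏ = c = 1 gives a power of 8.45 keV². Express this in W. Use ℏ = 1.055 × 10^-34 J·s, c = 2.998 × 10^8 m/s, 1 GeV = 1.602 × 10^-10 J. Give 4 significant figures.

2.056 × 10^3 W

Power is [E]/[T] = [E]²/ℏ.
1 GeV² → 1/ℏ × (1 GeV in J)² = 2.433 × 10^14 W.
Convert the energy scale: 8.45 keV² = 8.45 × 10^-12 GeV².
Result: 8.45 × 10^-12 × 2.433 × 10^14 = 2.056 × 10^3 W.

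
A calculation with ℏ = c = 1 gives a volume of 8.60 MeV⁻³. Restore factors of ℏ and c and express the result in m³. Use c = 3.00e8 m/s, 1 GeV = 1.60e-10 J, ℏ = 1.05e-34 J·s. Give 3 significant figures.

Volume is [L]³ = [E]⁻³·(ℏc)³.
1 GeV⁻³ → (ℏc)³ × (1 GeV in J)⁻³ = 7.63e-48 m³.
Convert the energy scale: 8.60 MeV⁻³ = 8.60e9 GeV⁻³.
Result: 8.60e9 × 7.63e-48 = 6.56e-38 m³.

6.56e-38 m³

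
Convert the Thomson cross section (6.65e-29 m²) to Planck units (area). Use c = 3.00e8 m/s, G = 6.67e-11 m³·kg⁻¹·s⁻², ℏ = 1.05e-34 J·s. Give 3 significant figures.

Planck area: A_P = ℏG/c³ = 2.59e-70 m².
6.65e-29 / 2.59e-70 = 2.56e41

2.56e41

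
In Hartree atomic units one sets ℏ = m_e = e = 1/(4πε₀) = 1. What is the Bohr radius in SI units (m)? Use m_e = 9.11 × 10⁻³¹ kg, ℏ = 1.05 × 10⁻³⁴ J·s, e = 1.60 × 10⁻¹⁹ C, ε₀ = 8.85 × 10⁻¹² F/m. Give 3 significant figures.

5.26 × 10⁻¹¹ m

a₀ = 4πε₀ℏ²/(m_e e²)
  = 1.23 × 10⁻⁷⁸ / 2.33 × 10⁻⁶⁸
  = 5.26 × 10⁻¹¹ m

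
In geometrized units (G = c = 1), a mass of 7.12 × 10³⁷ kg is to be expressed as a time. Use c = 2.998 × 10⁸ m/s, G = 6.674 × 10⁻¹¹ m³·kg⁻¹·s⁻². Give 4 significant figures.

176.3 s

Mass → time via G/c³.
7.12 × 10³⁷ kg × (G/c³) = 176.3 s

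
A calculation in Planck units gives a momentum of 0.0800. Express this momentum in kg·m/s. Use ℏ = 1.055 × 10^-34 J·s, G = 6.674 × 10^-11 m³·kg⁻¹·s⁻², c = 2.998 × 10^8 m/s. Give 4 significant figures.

One Planck momentum: p_P = √(ℏc³/G) = 6.527 kg·m/s.
0.0800 × 6.527 kg·m/s = 0.5221 kg·m/s

0.5221 kg·m/s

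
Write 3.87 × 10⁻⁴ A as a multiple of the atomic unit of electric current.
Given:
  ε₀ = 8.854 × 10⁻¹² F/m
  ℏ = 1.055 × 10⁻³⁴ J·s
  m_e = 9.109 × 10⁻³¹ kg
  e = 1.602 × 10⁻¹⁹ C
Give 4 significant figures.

atomic unit of electric current: I_au = e E_h/ℏ = m_e e⁵/((4πε₀)²ℏ³) = 6.612 × 10⁻³ A.
3.87 × 10⁻⁴ / 6.612 × 10⁻³ = 0.05853

0.05853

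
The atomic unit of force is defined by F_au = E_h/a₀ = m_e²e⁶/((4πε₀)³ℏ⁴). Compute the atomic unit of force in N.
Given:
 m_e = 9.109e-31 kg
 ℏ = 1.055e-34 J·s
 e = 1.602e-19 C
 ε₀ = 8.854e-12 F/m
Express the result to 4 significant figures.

8.220e-8 N

F_au = E_h/a₀ = m_e²e⁶/((4πε₀)³ℏ⁴)
E_h = 4.354e-18 J
a₀ = 5.297e-11 m
E_h/a₀ = 8.220e-8 N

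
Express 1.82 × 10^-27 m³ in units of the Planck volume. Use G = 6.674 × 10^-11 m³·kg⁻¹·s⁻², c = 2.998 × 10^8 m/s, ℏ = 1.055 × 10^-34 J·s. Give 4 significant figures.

4.309 × 10^77

Planck volume: V_P = (ℏG/c³)^(3/2) = 4.224 × 10^-105 m³.
1.82 × 10^-27 / 4.224 × 10^-105 = 4.309 × 10^77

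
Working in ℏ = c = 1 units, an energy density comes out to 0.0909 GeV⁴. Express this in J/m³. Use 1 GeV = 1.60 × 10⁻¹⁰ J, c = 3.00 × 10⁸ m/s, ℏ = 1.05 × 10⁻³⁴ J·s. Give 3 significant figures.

1.91 × 10³⁶ J/m³

[E]/[L]³ = [E]⁴/(ℏc)³; restore (ℏc)⁻³.
1 GeV⁴ → 1/(ℏc)³ × (1 GeV in J)⁴ = 2.10 × 10³⁷ J/m³.
Result: 0.0909 × 2.10 × 10³⁷ = 1.91 × 10³⁶ J/m³.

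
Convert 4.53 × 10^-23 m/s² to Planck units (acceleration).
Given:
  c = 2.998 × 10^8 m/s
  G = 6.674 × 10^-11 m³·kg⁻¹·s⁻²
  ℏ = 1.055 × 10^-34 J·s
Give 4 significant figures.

Planck acceleration: a_P = √(c⁷/(ℏG)) = 5.560 × 10^51 m/s².
4.53 × 10^-23 / 5.560 × 10^51 = 8.147 × 10^-75

8.147 × 10^-75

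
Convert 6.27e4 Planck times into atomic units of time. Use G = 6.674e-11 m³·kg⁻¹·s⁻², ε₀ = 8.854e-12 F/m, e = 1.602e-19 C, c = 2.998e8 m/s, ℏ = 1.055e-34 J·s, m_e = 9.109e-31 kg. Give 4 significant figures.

1.395e-22

Planck time: t_P = √(ℏG/c⁵) = 5.392e-44 s
atomic unit of time: τ_au = (4πε₀)²ℏ³/(m_e e⁴) = 2.423e-17 s
6.27e4 × 5.392e-44 / 2.423e-17 = 1.395e-22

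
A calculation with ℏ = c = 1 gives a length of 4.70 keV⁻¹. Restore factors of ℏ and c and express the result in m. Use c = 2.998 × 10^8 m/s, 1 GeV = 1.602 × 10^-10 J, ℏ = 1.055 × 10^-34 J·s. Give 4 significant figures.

A length is [E]⁻¹ in ℏ=c=1; restore one factor of ℏc.
1 GeV⁻¹ → ℏc × (1 GeV in J)⁻¹ = 1.974 × 10^-16 m.
Convert the energy scale: 4.70 keV⁻¹ = 4.70 × 10^6 GeV⁻¹.
Result: 4.70 × 10^6 × 1.974 × 10^-16 = 9.279 × 10^-10 m.

9.279 × 10^-10 m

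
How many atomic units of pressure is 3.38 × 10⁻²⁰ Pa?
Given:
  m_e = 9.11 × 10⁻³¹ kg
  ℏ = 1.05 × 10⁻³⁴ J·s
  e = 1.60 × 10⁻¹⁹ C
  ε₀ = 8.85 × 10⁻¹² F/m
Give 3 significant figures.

1.12 × 10⁻³³

atomic unit of pressure: P_au = E_h/a₀³ = m_e⁴e¹⁰/((4πε₀)⁵ℏ⁸) = 3.01 × 10¹³ Pa.
3.38 × 10⁻²⁰ / 3.01 × 10¹³ = 1.12 × 10⁻³³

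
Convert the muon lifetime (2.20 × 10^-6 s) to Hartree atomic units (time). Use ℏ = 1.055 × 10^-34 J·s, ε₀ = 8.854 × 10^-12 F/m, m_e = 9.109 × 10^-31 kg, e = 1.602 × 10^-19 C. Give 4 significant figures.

atomic unit of time: τ_au = (4πε₀)²ℏ³/(m_e e⁴) = 2.423 × 10^-17 s.
2.20 × 10^-6 / 2.423 × 10^-17 = 9.080 × 10^10

9.080 × 10^10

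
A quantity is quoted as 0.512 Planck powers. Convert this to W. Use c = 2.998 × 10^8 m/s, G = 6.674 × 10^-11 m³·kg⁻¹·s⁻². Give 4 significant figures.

1.858 × 10^52 W

One Planck power: P_P = c⁵/G = 3.629 × 10^52 W.
0.512 × 3.629 × 10^52 W = 1.858 × 10^52 W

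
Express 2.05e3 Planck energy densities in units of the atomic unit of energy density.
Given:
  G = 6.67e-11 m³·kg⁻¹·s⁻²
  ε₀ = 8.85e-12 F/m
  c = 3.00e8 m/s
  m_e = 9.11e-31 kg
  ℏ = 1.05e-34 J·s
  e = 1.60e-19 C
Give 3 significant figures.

3.19e103

Planck energy density: u_P = c⁷/(ℏG²) = 4.68e113 J/m³
atomic unit of energy density: u_au = E_h/a₀³ = m_e⁴e¹⁰/((4πε₀)⁵ℏ⁸) = 3.01e13 J/m³
2.05e3 × 4.68e113 / 3.01e13 = 3.19e103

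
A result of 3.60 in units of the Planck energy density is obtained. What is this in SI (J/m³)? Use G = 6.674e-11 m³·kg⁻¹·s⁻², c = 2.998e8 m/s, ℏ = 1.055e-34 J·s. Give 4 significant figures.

1.668e114 J/m³

One Planck energy density: u_P = c⁷/(ℏG²) = 4.632e113 J/m³.
3.60 × 4.632e113 J/m³ = 1.668e114 J/m³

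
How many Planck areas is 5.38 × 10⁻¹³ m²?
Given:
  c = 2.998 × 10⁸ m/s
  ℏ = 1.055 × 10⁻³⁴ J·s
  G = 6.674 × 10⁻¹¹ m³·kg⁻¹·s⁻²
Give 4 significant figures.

2.059 × 10⁵⁷

Planck area: A_P = ℏG/c³ = 2.613 × 10⁻⁷⁰ m².
5.38 × 10⁻¹³ / 2.613 × 10⁻⁷⁰ = 2.059 × 10⁵⁷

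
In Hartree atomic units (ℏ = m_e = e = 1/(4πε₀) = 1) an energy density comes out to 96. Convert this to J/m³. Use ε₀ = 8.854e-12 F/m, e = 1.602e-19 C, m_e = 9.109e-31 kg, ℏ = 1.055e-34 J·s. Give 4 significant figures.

2.812e15 J/m³

One atomic unit of energy density: u_au = E_h/a₀³ = m_e⁴e¹⁰/((4πε₀)⁵ℏ⁸) = 2.929e13 J/m³.
96 × 2.929e13 J/m³ = 2.812e15 J/m³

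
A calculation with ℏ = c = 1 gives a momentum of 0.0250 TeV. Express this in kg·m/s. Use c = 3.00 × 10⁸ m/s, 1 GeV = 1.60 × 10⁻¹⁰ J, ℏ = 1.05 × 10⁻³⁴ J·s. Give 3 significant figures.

1.33 × 10⁻¹⁷ kg·m/s

Momentum is [E]/c; divide by c.
1 GeV → 1/c × (1 GeV in J) = 5.33 × 10⁻¹⁹ kg·m/s.
Convert the energy scale: 0.0250 TeV = 25 GeV.
Result: 25 × 5.33 × 10⁻¹⁹ = 1.33 × 10⁻¹⁷ kg·m/s.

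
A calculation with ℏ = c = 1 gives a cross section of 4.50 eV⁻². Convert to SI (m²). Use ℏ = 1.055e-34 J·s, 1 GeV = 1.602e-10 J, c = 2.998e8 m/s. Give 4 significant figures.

Area is [L]² = [E]⁻²·(ℏc)²; restore (ℏc)².
1 GeV⁻² → (ℏc)² × (1 GeV in J)⁻² = 3.898e-32 m².
Convert the energy scale: 4.50 eV⁻² = 4.50e18 GeV⁻².
Result: 4.50e18 × 3.898e-32 = 1.754e-13 m².

1.754e-13 m²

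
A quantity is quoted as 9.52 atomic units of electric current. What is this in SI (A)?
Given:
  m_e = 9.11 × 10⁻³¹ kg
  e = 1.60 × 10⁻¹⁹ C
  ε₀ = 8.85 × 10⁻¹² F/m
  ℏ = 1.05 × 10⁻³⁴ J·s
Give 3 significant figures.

0.0635 A

One atomic unit of electric current: I_au = e E_h/ℏ = m_e e⁵/((4πε₀)²ℏ³) = 6.67 × 10⁻³ A.
9.52 × 6.67 × 10⁻³ A = 0.0635 A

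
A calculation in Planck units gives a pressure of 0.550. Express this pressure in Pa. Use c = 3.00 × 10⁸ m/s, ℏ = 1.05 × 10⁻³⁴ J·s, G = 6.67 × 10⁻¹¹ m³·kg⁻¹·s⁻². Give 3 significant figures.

2.57 × 10¹¹³ Pa

One Planck pressure: p_P = c⁷/(ℏG²) = 4.68 × 10¹¹³ Pa.
0.550 × 4.68 × 10¹¹³ Pa = 2.57 × 10¹¹³ Pa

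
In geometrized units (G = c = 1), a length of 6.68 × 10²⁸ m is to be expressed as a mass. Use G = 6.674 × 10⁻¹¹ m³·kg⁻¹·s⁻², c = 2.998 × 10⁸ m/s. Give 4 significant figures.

8.996 × 10⁵⁵ kg

Length → mass via c²/G.
6.68 × 10²⁸ m × (c²/G) = 8.996 × 10⁵⁵ kg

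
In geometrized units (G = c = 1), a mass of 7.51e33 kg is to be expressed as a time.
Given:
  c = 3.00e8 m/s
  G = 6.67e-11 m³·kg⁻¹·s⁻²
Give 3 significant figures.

0.0186 s

Mass → time via G/c³.
7.51e33 kg × (G/c³) = 0.0186 s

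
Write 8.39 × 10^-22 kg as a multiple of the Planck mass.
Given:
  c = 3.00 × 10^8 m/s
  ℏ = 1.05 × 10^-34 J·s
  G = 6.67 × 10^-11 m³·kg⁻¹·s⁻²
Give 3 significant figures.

Planck mass: m_P = √(ℏc/G) = 2.17 × 10^-8 kg.
8.39 × 10^-22 / 2.17 × 10^-8 = 3.86 × 10^-14

3.86 × 10^-14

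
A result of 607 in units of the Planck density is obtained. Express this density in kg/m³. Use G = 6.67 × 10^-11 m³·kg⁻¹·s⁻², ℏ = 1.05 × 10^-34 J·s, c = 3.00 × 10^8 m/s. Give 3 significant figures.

3.16 × 10^99 kg/m³

One Planck density: ρ_P = c⁵/(ℏG²) = 5.20 × 10^96 kg/m³.
607 × 5.20 × 10^96 kg/m³ = 3.16 × 10^99 kg/m³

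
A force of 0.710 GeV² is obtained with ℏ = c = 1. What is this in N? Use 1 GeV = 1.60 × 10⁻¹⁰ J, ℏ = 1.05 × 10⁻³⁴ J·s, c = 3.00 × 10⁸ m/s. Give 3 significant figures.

Force is [E]/[L] = [E]²/(ℏc); restore (ℏc)⁻¹.
1 GeV² → 1/(ℏc) × (1 GeV in J)² = 8.13 × 10⁵ N.
Result: 0.710 × 8.13 × 10⁵ = 5.77 × 10⁵ N.

5.77 × 10⁵ N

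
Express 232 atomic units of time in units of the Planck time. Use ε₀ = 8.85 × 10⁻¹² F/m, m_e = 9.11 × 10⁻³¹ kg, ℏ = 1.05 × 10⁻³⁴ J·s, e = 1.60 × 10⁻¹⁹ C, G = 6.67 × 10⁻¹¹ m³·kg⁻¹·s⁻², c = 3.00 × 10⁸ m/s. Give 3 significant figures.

1.04 × 10²⁹

atomic unit of time: τ_au = (4πε₀)²ℏ³/(m_e e⁴) = 2.40 × 10⁻¹⁷ s
Planck time: t_P = √(ℏG/c⁵) = 5.37 × 10⁻⁴⁴ s
232 × 2.40 × 10⁻¹⁷ / 5.37 × 10⁻⁴⁴ = 1.04 × 10²⁹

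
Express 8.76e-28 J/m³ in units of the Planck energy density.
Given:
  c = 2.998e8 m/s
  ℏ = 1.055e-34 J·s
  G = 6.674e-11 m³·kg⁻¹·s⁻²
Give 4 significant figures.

1.891e-141

Planck energy density: u_P = c⁷/(ℏG²) = 4.632e113 J/m³.
8.76e-28 / 4.632e113 = 1.891e-141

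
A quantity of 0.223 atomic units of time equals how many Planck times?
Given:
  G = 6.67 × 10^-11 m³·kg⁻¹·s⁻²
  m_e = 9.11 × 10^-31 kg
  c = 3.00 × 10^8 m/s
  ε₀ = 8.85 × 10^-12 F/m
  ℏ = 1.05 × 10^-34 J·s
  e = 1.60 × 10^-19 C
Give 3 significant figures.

atomic unit of time: τ_au = (4πε₀)²ℏ³/(m_e e⁴) = 2.40 × 10^-17 s
Planck time: t_P = √(ℏG/c⁵) = 5.37 × 10^-44 s
0.223 × 2.40 × 10^-17 / 5.37 × 10^-44 = 9.96 × 10^25

9.96 × 10^25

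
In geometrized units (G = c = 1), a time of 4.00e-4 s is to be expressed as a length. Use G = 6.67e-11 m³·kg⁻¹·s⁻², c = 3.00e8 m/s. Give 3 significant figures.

Time → length via c.
4.00e-4 s × (c) = 1.20e5 m

1.20e5 m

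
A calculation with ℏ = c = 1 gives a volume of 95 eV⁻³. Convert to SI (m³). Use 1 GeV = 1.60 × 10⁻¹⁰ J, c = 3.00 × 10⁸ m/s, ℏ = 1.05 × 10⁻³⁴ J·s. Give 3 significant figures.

7.25 × 10⁻¹⁹ m³

Volume is [L]³ = [E]⁻³·(ℏc)³.
1 GeV⁻³ → (ℏc)³ × (1 GeV in J)⁻³ = 7.63 × 10⁻⁴⁸ m³.
Convert the energy scale: 95 eV⁻³ = 9.50 × 10²⁸ GeV⁻³.
Result: 9.50 × 10²⁸ × 7.63 × 10⁻⁴⁸ = 7.25 × 10⁻¹⁹ m³.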